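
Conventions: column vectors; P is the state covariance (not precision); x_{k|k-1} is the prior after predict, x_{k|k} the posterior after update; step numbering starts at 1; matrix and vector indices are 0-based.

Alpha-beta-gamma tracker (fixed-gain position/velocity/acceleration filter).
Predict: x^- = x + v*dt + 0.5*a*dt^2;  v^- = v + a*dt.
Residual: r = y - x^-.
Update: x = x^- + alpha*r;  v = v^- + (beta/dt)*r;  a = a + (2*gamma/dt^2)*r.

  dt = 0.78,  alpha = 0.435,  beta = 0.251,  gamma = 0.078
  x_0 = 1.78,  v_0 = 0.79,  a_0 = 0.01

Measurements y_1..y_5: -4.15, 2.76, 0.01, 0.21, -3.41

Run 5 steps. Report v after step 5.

step 1: x_pred=2.3992  r=-6.5492  x^+=-0.4497  v^+=-1.3097  a^+=-1.6693
step 2: x_pred=-1.9791  r=4.7391  x^+=0.0824  v^+=-1.0868  a^+=-0.4542
step 3: x_pred=-0.9034  r=0.9134  x^+=-0.5061  v^+=-1.1471  a^+=-0.2199
step 4: x_pred=-1.4677  r=1.6777  x^+=-0.7379  v^+=-0.7788  a^+=0.2102
step 5: x_pred=-1.2814  r=-2.1286  x^+=-2.2073  v^+=-1.2998  a^+=-0.3356

v_post = -1.2998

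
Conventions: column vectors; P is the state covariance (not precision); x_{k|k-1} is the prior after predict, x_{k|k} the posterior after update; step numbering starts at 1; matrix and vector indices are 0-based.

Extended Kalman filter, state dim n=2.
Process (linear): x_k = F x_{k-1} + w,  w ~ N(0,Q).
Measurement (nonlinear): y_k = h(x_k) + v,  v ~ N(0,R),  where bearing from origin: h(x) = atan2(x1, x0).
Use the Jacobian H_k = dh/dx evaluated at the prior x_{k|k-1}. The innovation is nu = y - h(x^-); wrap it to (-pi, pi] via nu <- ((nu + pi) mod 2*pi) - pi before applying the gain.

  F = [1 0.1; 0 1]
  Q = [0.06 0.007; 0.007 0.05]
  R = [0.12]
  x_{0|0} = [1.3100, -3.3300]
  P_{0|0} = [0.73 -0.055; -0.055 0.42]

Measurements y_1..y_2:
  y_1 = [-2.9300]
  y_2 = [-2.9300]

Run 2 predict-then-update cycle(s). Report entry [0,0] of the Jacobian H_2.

step 1: x^-=[0.9770, -3.3300]  P^-=[0.7832 -0.0060; -0.0060 0.4700]  H_jac=[0.2765 0.0811]  S=[0.1827]  K=[1.1826; 0.1996]  nu=[-1.6446]  x^+=[-0.9679, -3.6583]  P^+=[0.5277 -0.0491; -0.0491 0.4627]
step 2: x^-=[-1.3338, -3.6583]  P^-=[0.5825 0.0041; 0.0041 0.5127]  H_jac=[0.2413 -0.0880]  S=[0.1577]  K=[0.8889; -0.2797]  nu=[-1.0096]  x^+=[-2.2312, -3.3759]  P^+=[0.4579 0.0433; 0.0433 0.5004]

H_jac[0,0] = 0.2413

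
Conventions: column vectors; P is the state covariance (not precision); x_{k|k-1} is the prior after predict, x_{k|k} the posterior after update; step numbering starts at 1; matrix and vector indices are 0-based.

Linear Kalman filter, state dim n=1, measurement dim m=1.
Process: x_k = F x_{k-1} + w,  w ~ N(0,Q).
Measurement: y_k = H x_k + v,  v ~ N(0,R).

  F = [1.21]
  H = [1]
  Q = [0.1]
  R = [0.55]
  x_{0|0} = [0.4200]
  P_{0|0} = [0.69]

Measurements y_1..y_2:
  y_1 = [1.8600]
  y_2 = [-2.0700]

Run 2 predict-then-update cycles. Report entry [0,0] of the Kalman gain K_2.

K[0,0] = 0.5372

step 1: x^-=[0.5082]  P^-=[1.1102]  S=[1.6602]  K=[0.6687]  nu=[1.3518]  x^+=[1.4122]  P^+=[0.3678]
step 2: x^-=[1.7087]  P^-=[0.6385]  S=[1.1885]  K=[0.5372]  nu=[-3.7787]  x^+=[-0.3213]  P^+=[0.2955]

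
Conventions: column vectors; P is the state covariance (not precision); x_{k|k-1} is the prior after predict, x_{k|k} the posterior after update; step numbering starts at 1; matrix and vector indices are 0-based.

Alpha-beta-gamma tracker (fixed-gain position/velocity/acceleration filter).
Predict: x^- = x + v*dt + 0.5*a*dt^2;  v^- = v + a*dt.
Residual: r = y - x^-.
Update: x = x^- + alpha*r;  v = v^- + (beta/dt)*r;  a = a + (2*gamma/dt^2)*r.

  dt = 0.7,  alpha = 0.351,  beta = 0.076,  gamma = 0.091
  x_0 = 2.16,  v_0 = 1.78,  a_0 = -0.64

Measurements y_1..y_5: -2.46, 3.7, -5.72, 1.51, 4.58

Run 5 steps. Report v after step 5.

v_post = -5.4206

step 1: x_pred=3.2492  r=-5.7092  x^+=1.2453  v^+=0.7121  a^+=-2.7606
step 2: x_pred=1.0674  r=2.6326  x^+=1.9915  v^+=-0.9344  a^+=-1.7827
step 3: x_pred=0.9006  r=-6.6206  x^+=-1.4232  v^+=-2.9012  a^+=-4.2418
step 4: x_pred=-4.4933  r=6.0033  x^+=-2.3861  v^+=-5.2187  a^+=-2.0120
step 5: x_pred=-6.5321  r=11.1121  x^+=-2.6318  v^+=-5.4206  a^+=2.1153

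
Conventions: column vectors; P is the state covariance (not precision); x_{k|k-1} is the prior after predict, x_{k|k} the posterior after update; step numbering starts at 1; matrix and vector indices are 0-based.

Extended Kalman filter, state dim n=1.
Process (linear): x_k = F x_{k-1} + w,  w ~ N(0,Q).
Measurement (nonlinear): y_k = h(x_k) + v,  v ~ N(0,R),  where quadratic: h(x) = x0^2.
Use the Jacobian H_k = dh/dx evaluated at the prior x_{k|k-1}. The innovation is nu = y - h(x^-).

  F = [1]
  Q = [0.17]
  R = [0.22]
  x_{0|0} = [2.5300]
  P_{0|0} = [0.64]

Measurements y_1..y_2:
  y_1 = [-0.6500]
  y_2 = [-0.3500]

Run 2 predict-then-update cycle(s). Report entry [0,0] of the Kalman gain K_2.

K[0,0] = 0.3524

step 1: x^-=[2.5300]  P^-=[0.8100]  H_jac=[5.0600]  S=[20.9589]  K=[0.1956]  nu=[-7.0509]  x^+=[1.1512]  P^+=[0.0085]
step 2: x^-=[1.1512]  P^-=[0.1785]  H_jac=[2.3023]  S=[1.1662]  K=[0.3524]  nu=[-1.6752]  x^+=[0.5608]  P^+=[0.0337]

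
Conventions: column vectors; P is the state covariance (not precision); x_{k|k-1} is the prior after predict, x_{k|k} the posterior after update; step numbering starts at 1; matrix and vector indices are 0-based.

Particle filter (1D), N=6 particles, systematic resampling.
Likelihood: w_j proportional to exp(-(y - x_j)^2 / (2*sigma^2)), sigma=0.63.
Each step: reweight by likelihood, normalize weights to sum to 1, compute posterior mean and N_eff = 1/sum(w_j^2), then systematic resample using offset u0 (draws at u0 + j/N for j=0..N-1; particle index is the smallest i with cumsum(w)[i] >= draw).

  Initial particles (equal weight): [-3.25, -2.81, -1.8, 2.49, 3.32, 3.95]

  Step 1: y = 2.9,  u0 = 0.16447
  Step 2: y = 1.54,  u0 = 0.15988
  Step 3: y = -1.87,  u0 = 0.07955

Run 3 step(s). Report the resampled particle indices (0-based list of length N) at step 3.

step 1: w=[0.0000, 0.0000, 0.0000, 0.4352, 0.4307, 0.1341]  mean=3.0433  Neff=2.5453  idx=[3, 3, 4, 4, 4, 5]
step 2: w=[0.4598, 0.4598, 0.0265, 0.0265, 0.0265, 0.0010]  mean=2.5573  Neff=2.3532  idx=[0, 0, 1, 1, 1, 4]
step 3: w=[0.2000, 0.2000, 0.2000, 0.2000, 0.2000, 0.0000]  mean=2.4900  Neff=5.0001  idx=[0, 1, 2, 2, 3, 4]

resampled_idx = [0, 1, 2, 2, 3, 4]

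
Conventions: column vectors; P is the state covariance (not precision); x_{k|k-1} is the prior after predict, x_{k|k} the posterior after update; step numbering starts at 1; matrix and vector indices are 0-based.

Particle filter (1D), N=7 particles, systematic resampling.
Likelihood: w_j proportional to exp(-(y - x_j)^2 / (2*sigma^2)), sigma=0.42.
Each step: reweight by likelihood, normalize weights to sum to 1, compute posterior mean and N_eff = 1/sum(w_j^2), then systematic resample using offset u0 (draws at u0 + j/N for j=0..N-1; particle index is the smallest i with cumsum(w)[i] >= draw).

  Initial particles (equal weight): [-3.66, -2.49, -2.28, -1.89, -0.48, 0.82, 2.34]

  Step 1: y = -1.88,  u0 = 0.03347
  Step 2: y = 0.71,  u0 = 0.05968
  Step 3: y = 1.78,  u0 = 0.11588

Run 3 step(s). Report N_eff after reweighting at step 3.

step 1: w=[0.0001, 0.1753, 0.3197, 0.5030, 0.0019, 0.0000, 0.0000]  mean=-2.1172  Neff=2.5909  idx=[1, 2, 2, 2, 3, 3, 3]
step 2: w=[0.0000, 0.0007, 0.0007, 0.0007, 0.3326, 0.3326, 0.3326]  mean=-1.8908  Neff=3.0125  idx=[4, 4, 5, 5, 5, 6, 6]
step 3: w=[0.1429, 0.1429, 0.1429, 0.1429, 0.1429, 0.1429, 0.1429]  mean=-1.8900  Neff=7.0000  idx=[0, 1, 2, 3, 4, 5, 6]

N_eff = 7.0000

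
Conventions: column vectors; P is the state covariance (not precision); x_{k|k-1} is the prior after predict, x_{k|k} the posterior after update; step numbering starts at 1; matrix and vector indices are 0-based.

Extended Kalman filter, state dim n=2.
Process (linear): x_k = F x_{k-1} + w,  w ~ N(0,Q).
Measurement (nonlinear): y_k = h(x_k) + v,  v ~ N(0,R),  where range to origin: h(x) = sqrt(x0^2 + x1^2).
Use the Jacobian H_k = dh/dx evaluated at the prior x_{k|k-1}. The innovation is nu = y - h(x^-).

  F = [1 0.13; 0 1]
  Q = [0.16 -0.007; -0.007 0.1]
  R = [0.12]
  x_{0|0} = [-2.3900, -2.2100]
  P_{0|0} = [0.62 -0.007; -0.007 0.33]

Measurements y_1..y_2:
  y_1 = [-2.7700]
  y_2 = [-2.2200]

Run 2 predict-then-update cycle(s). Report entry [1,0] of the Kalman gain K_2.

K[1,0] = -0.2889

step 1: x^-=[-2.6773, -2.2100]  P^-=[0.7838 0.0289; 0.0289 0.4300]  H_jac=[-0.7712 -0.6366]  S=[0.7888]  K=[-0.7896; -0.3753]  nu=[-6.2416]  x^+=[2.2512, 0.1324]  P^+=[0.2920 -0.2048; -0.2048 0.3189]
step 2: x^-=[2.2684, 0.1324]  P^-=[0.4041 -0.1704; -0.1704 0.4189]  H_jac=[0.9983 0.0583]  S=[0.5043]  K=[0.7802; -0.2889]  nu=[-4.4923]  x^+=[-1.2365, 1.4301]  P^+=[0.0971 -0.0567; -0.0567 0.3768]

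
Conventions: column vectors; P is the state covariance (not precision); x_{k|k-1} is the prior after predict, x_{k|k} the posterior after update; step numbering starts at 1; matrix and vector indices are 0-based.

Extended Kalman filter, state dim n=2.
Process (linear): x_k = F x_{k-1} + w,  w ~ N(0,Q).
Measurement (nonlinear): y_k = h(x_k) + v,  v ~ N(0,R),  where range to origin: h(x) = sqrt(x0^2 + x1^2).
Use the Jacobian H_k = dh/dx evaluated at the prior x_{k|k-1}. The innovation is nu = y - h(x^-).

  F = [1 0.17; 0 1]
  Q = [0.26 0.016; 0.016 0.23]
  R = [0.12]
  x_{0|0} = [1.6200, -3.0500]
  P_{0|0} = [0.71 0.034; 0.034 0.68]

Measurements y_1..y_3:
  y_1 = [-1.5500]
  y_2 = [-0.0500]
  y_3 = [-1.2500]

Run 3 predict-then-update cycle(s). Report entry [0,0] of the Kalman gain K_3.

K[0,0] = -0.8665

step 1: x^-=[1.1015, -3.0500]  P^-=[1.0012 0.1656; 0.1656 0.9100]  H_jac=[0.3397 -0.9405]  S=[0.9347]  K=[0.1972; -0.8555]  nu=[-4.7928]  x^+=[0.1563, 1.0502]  P^+=[0.9649 0.3233; 0.3233 0.2259]
step 2: x^-=[0.3349, 1.0502]  P^-=[1.3413 0.3777; 0.3777 0.4559]  H_jac=[0.3038 0.9527]  S=[0.8762]  K=[0.8757; 0.6267]  nu=[-1.1523]  x^+=[-0.6742, 0.3281]  P^+=[0.6694 -0.1031; -0.1031 0.1118]
step 3: x^-=[-0.6184, 0.3281]  P^-=[0.8976 -0.0681; -0.0681 0.3418]  H_jac=[-0.8834 0.4687]  S=[0.9519]  K=[-0.8665; 0.2315]  nu=[-1.9501]  x^+=[1.0713, -0.1234]  P^+=[0.1829 0.1228; 0.1228 0.2908]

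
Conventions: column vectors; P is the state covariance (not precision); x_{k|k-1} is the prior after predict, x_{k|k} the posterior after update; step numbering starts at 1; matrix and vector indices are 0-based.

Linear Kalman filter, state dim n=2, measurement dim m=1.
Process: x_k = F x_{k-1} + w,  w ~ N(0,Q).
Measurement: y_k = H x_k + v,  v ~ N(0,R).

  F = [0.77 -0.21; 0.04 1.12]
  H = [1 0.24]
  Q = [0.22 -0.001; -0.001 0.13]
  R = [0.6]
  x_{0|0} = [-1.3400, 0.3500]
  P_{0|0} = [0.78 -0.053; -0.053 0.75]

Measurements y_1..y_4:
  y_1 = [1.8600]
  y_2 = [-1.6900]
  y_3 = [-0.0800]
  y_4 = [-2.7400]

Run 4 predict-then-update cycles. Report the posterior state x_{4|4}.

x_post = [-1.7095, 1.5276]

step 1: x^-=[-1.1053, 0.3384]  P^-=[0.7327 -0.1986; -0.1986 1.0673]  S=[1.2988]  K=[0.5274; 0.0443]  nu=[2.8841]  x^+=[0.4158, 0.4661]  P^+=[0.3714 -0.2290; -0.2290 1.0648]
step 2: x^-=[0.2223, 0.5387]  P^-=[0.5612 -0.4355; -0.4355 1.4457]  S=[1.0354]  K=[0.4411; -0.0855]  nu=[-2.0416]  x^+=[-0.6782, 0.7133]  P^+=[0.3598 -0.3965; -0.3965 1.4381]
step 3: x^-=[-0.6720, 0.7718]  P^-=[0.6250 -0.6668; -0.6668 1.8990]  S=[1.0143]  K=[0.4584; -0.2080]  nu=[0.4068]  x^+=[-0.4855, 0.6872]  P^+=[0.4118 -0.5700; -0.5700 1.8552]
step 4: x^-=[-0.5182, 0.7502]  P^-=[0.7303 -0.9115; -0.9115 2.4067]  S=[1.0315]  K=[0.4960; -0.3237]  nu=[-2.4019]  x^+=[-1.7095, 1.5276]  P^+=[0.4766 -0.7459; -0.7459 2.2986]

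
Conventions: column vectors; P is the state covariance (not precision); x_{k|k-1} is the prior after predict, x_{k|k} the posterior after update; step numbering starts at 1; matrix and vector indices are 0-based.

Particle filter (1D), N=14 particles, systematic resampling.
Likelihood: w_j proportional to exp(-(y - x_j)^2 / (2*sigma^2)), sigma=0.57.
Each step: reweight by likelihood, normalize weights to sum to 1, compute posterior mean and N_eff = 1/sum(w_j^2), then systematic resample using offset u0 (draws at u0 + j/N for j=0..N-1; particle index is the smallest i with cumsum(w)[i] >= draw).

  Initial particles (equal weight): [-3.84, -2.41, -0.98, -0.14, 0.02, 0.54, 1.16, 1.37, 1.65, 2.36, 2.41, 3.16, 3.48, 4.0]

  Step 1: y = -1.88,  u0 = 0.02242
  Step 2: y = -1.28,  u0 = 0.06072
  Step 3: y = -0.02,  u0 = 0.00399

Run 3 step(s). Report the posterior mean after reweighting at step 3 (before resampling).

step 1: w=[0.0028, 0.6813, 0.3018, 0.0099, 0.0041, 0.0001, 0.0000, 0.0000, 0.0000, 0.0000, 0.0000, 0.0000, 0.0000, 0.0000]  mean=-1.9497  Neff=1.8008  idx=[1, 1, 1, 1, 1, 1, 1, 1, 1, 1, 2, 2, 2, 2]
step 2: w=[0.0287, 0.0287, 0.0287, 0.0287, 0.0287, 0.0287, 0.0287, 0.0287, 0.0287, 0.0287, 0.1783, 0.1783, 0.1783, 0.1783]  mean=-1.3903  Neff=7.3885  idx=[2, 4, 7, 9, 10, 10, 11, 11, 11, 12, 12, 13, 13, 13]
step 3: w=[0.0001, 0.0001, 0.0001, 0.0001, 0.1000, 0.1000, 0.1000, 0.1000, 0.1000, 0.1000, 0.1000, 0.1000, 0.1000, 0.1000]  mean=-0.9804  Neff=10.0050  idx=[4, 4, 5, 6, 6, 7, 8, 9, 9, 10, 11, 11, 12, 13]

post_mean = -0.9804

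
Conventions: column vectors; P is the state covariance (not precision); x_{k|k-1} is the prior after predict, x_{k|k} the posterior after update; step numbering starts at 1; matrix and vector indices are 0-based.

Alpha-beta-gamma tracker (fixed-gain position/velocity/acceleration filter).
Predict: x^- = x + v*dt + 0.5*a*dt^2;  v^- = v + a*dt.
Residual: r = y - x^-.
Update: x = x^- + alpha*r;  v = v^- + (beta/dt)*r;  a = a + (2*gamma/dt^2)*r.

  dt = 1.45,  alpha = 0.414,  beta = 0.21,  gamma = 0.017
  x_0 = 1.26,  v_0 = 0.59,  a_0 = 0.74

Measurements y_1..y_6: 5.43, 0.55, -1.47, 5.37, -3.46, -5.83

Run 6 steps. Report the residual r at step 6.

step 1: x_pred=2.8934  r=2.5366  x^+=3.9436  v^+=2.0304  a^+=0.7810
step 2: x_pred=7.7086  r=-7.1586  x^+=4.7450  v^+=2.1261  a^+=0.6653
step 3: x_pred=8.5271  r=-9.9971  x^+=4.3883  v^+=1.6428  a^+=0.5036
step 4: x_pred=7.2998  r=-1.9298  x^+=6.5009  v^+=2.0935  a^+=0.4724
step 5: x_pred=10.0331  r=-13.4931  x^+=4.4470  v^+=0.8243  a^+=0.2542
step 6: x_pred=5.9095  r=-11.7395  x^+=1.0493  v^+=-0.5073  a^+=0.0643

resid = -11.7395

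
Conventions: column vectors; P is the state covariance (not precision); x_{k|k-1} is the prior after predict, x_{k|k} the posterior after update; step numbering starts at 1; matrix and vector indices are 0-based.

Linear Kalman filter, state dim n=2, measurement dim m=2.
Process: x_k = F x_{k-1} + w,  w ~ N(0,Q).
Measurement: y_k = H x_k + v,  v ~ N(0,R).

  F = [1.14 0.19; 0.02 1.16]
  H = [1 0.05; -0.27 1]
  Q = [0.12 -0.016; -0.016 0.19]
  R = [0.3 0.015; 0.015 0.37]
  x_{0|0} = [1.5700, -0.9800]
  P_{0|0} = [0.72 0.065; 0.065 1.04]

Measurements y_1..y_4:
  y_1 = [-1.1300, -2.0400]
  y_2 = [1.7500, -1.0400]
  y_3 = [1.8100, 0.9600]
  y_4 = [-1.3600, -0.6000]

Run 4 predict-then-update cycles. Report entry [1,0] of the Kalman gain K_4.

step 1: x^-=[1.6036, -1.1054]  P^-=[1.1214 0.3158; 0.3158 1.5927]  S=[1.4570 0.1034; 0.1034 1.8739]  K=[0.7831 -0.0363; 0.2152 0.7926]  nu=[-2.6783, -0.5016]  x^+=[-0.4756, -2.0793]  P^+=[0.2313 0.0608; 0.0608 0.3129]
step 2: x^-=[-0.9373, -2.4215]  P^-=[0.4583 0.1389; 0.1389 0.6139]  S=[0.7737 0.0589; 0.0589 0.9424]  K=[0.6030 -0.0217; 0.1734 0.6009]  nu=[2.8083, 1.1284]  x^+=[0.7316, -1.2566]  P^+=[0.1781 0.0491; 0.0491 0.2382]
step 3: x^-=[0.5953, -1.4430]  P^-=[0.3813 0.1057; 0.1057 0.5128]  S=[0.6932 0.0419; 0.0419 0.8536]  K=[0.5592 -0.0243; 0.1556 0.5597]  nu=[1.2869, 2.5637]  x^+=[1.2527, 0.1923]  P^+=[0.1652 0.0440; 0.0440 0.2213]
step 4: x^-=[1.4646, 0.2481]  P^-=[0.3617 0.0949; 0.0949 0.4899]  S=[0.6725 0.0355; 0.0355 0.8350]  K=[0.5464 -0.0265; 0.1486 0.5497]  nu=[-2.8370, -0.4527]  x^+=[-0.0736, -0.4223]  P^+=[0.1614 0.0420; 0.0420 0.2170]

K[1,0] = 0.1486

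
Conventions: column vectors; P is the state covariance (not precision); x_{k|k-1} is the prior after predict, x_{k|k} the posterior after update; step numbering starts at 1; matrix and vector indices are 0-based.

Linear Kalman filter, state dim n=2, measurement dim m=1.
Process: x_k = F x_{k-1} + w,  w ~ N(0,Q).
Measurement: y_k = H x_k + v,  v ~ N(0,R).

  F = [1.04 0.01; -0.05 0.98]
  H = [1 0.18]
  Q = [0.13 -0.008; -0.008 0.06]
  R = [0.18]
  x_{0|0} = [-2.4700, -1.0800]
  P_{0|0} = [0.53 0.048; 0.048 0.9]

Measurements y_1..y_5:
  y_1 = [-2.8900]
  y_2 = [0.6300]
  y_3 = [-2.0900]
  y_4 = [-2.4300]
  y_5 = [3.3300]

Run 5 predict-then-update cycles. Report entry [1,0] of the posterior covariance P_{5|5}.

P_post[1,0] = -0.1862

step 1: x^-=[-2.5796, -0.9349]  P^-=[0.7043 0.0222; 0.0222 0.9210]  S=[0.9222]  K=[0.7681; 0.2038]  nu=[-0.1421]  x^+=[-2.6888, -0.9639]  P^+=[0.1603 -0.1222; -0.1222 0.8827]
step 2: x^-=[-2.8060, -0.8101]  P^-=[0.3009 -0.1322; -0.1322 0.9201]  S=[0.4631]  K=[0.5983; 0.0722]  nu=[3.5818]  x^+=[-0.6629, -0.5514]  P^+=[0.1351 -0.1522; -0.1522 0.9177]
step 3: x^-=[-0.6949, -0.5073]  P^-=[0.2730 -0.1611; -0.1611 0.9566]  S=[0.4261]  K=[0.5728; 0.0261]  nu=[-1.3038]  x^+=[-1.4417, -0.5413]  P^+=[0.1332 -0.1674; -0.1674 0.9563]
step 4: x^-=[-1.5048, -0.4584]  P^-=[0.2707 -0.1761; -0.1761 0.9952]  S=[0.4196]  K=[0.5697; 0.0072]  nu=[-0.8427]  x^+=[-1.9849, -0.4644]  P^+=[0.1346 -0.1778; -0.1778 0.9952]
step 5: x^-=[-2.0689, -0.3559]  P^-=[0.2719 -0.1864; -0.1864 1.0335]  S=[0.4183]  K=[0.5699; -0.0009]  nu=[5.4630]  x^+=[1.0442, -0.3608]  P^+=[0.1361 -0.1862; -0.1862 1.0335]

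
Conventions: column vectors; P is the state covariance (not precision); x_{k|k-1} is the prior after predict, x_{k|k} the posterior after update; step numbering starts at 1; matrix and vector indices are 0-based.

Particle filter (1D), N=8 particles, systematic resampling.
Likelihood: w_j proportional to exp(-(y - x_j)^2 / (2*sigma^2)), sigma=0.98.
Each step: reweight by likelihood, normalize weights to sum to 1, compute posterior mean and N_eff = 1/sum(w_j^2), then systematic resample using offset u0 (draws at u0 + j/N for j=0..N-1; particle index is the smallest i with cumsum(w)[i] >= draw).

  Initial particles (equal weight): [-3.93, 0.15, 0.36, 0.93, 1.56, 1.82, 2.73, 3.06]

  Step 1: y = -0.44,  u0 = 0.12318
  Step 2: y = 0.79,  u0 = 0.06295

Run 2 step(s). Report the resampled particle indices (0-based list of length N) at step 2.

step 1: w=[0.0008, 0.3915, 0.3363, 0.1766, 0.0585, 0.0329, 0.0025, 0.0008]  mean=0.5012  Neff=3.3098  idx=[1, 1, 1, 2, 2, 3, 3, 6]
step 2: w=[0.1270, 0.1270, 0.1270, 0.1428, 0.1428, 0.1556, 0.1556, 0.0222]  mean=0.5099  Neff=7.2414  idx=[0, 1, 2, 3, 4, 5, 5, 6]

resampled_idx = [0, 1, 2, 3, 4, 5, 5, 6]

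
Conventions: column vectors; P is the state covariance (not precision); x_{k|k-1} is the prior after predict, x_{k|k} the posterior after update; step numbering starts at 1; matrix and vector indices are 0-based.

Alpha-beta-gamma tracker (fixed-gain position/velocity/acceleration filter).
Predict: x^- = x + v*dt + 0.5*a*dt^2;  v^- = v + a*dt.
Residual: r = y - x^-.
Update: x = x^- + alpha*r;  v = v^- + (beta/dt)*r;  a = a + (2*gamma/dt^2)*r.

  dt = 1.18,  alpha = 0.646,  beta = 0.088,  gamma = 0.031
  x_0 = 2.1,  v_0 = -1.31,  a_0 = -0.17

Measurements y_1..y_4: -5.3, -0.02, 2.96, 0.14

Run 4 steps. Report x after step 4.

x_post = -0.4480

step 1: x_pred=0.4358  r=-5.7358  x^+=-3.2695  v^+=-1.9384  a^+=-0.4254
step 2: x_pred=-5.8529  r=5.8329  x^+=-2.0849  v^+=-2.0053  a^+=-0.1657
step 3: x_pred=-4.5665  r=7.5265  x^+=0.2956  v^+=-1.6395  a^+=0.1695
step 4: x_pred=-1.5211  r=1.6611  x^+=-0.4480  v^+=-1.3157  a^+=0.2434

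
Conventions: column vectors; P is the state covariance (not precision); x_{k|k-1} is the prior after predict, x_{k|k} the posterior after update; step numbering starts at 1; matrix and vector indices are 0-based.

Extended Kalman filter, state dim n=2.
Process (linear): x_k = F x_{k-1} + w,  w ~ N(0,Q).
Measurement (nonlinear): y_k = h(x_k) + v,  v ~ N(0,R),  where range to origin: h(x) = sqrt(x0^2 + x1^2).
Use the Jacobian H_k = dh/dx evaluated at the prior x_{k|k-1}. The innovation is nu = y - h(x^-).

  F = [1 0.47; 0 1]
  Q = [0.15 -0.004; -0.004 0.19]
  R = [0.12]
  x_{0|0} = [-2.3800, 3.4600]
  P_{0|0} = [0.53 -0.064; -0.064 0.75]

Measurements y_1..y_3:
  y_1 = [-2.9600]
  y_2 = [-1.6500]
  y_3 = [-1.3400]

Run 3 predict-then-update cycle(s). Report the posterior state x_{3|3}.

step 1: x^-=[-0.7538, 3.4600]  P^-=[0.7855 0.2845; 0.2845 0.9400]  H_jac=[-0.2129 0.9771]  S=[0.9347]  K=[0.1185; 0.9179]  nu=[-6.5012]  x^+=[-1.5243, -2.5072]  P^+=[0.7724 0.1828; 0.1828 0.1526]
step 2: x^-=[-2.7027, -2.5072]  P^-=[1.1279 0.2505; 0.2505 0.3426]  H_jac=[-0.7331 -0.6801]  S=[1.1345]  K=[-0.8791; -0.3672]  nu=[-5.3366]  x^+=[1.9885, -0.5474]  P^+=[0.2512 -0.1157; -0.1157 0.1895]
step 3: x^-=[1.7313, -0.5474]  P^-=[0.3343 -0.0306; -0.0306 0.3795]  H_jac=[0.9535 -0.3015]  S=[0.4761]  K=[0.6890; -0.3017]  nu=[-3.1557]  x^+=[-0.4431, 0.4048]  P^+=[0.1083 0.0683; 0.0683 0.3362]

x_post = [-0.4431, 0.4048]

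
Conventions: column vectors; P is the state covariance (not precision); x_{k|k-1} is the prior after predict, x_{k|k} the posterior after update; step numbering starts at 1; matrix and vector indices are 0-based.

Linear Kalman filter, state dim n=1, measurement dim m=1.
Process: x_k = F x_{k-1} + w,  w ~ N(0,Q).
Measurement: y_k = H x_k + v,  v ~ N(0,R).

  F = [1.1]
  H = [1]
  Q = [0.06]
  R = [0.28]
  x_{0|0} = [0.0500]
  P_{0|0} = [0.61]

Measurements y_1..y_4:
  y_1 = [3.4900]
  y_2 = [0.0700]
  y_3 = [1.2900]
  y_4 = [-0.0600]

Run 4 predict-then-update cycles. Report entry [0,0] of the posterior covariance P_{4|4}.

step 1: x^-=[0.0550]  P^-=[0.7981]  S=[1.0781]  K=[0.7403]  nu=[3.4350]  x^+=[2.5979]  P^+=[0.2073]
step 2: x^-=[2.8577]  P^-=[0.3108]  S=[0.5908]  K=[0.5261]  nu=[-2.7877]  x^+=[1.3911]  P^+=[0.1473]
step 3: x^-=[1.5303]  P^-=[0.2382]  S=[0.5182]  K=[0.4597]  nu=[-0.2403]  x^+=[1.4198]  P^+=[0.1287]
step 4: x^-=[1.5618]  P^-=[0.2157]  S=[0.4957]  K=[0.4352]  nu=[-1.6218]  x^+=[0.8560]  P^+=[0.1219]

P_post[0,0] = 0.1219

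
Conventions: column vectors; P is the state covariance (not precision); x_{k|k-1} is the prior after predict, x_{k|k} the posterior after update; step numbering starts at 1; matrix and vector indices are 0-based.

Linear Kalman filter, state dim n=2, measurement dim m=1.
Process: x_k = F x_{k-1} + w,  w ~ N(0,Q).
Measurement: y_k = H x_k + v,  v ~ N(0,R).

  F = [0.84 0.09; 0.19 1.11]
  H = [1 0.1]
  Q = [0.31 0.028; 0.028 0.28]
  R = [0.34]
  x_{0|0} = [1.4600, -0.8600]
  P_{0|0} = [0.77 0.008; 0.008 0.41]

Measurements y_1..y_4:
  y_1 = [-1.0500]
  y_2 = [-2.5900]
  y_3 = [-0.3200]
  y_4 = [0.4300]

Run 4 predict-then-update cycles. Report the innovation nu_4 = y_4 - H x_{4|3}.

step 1: x^-=[1.1490, -0.6772]  P^-=[0.8578 0.1994; 0.1994 0.8163]  S=[1.2459]  K=[0.7045; 0.2256]  nu=[-2.1313]  x^+=[-0.3526, -1.1580]  P^+=[0.2394 0.0014; 0.0014 0.7529]
step 2: x^-=[-0.4004, -1.3524]  P^-=[0.4852 0.1428; 0.1428 1.2169]  S=[0.8660]  K=[0.5768; 0.3054]  nu=[-2.0544]  x^+=[-1.5854, -1.9798]  P^+=[0.1971 -0.0098; -0.0098 1.1361]
step 3: x^-=[-1.5099, -2.4988]  P^-=[0.4568 0.1637; 0.1637 1.6828]  S=[0.8464]  K=[0.5591; 0.3922]  nu=[1.4398]  x^+=[-0.7050, -1.9341]  P^+=[0.1923 -0.0219; -0.0219 1.5526]
step 4: x^-=[-0.7663, -2.2808]  P^-=[0.4549 0.1930; 0.1930 2.1907]  S=[0.8554]  K=[0.5544; 0.4817]  nu=[1.4243]  x^+=[0.0234, -1.5947]  P^+=[0.1920 -0.0354; -0.0354 1.9922]

innov = [1.4243]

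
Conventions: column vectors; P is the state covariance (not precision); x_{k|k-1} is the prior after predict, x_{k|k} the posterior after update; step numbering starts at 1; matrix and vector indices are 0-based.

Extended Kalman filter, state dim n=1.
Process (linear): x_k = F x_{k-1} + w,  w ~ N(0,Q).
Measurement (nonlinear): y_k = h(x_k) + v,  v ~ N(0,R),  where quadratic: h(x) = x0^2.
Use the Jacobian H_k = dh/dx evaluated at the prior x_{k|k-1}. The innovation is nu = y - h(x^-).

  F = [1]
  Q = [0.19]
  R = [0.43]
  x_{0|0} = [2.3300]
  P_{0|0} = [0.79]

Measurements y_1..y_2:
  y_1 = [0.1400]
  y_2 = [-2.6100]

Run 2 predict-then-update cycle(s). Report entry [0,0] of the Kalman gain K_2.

K[0,0] = 0.3050

step 1: x^-=[2.3300]  P^-=[0.9800]  H_jac=[4.6600]  S=[21.7113]  K=[0.2103]  nu=[-5.2889]  x^+=[1.2175]  P^+=[0.0194]
step 2: x^-=[1.2175]  P^-=[0.2094]  H_jac=[2.4350]  S=[1.6717]  K=[0.3050]  nu=[-4.0924]  x^+=[-0.0308]  P^+=[0.0539]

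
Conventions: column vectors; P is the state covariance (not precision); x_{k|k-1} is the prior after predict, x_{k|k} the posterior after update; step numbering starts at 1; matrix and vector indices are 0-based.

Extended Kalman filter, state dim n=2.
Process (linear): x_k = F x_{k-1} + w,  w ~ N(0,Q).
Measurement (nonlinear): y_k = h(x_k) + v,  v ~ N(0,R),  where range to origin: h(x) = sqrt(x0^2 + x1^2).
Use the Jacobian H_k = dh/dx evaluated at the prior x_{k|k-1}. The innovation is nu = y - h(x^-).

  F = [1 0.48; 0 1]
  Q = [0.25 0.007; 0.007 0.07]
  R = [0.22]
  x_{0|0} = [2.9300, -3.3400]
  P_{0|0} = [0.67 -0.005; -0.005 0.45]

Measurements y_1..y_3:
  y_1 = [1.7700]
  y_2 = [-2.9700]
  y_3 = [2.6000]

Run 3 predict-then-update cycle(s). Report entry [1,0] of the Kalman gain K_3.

step 1: x^-=[1.3268, -3.3400]  P^-=[1.0189 0.2180; 0.2180 0.5200]  H_jac=[0.3692 -0.9294]  S=[0.6584]  K=[0.2636; -0.6118]  nu=[-1.8239]  x^+=[0.8460, -2.2242]  P^+=[0.9731 0.3242; 0.3242 0.2736]
step 2: x^-=[-0.2216, -2.2242]  P^-=[1.5974 0.4625; 0.4625 0.3436]  H_jac=[-0.0991 -0.9951]  S=[0.6672]  K=[-0.9272; -0.5812]  nu=[-5.2052]  x^+=[4.6046, 0.8010]  P^+=[1.0238 0.1030; 0.1030 0.1182]
step 3: x^-=[4.9891, 0.8010]  P^-=[1.3999 0.1667; 0.1667 0.1882]  H_jac=[0.9874 0.1585]  S=[1.6417]  K=[0.8581; 0.1185]  nu=[-2.4529]  x^+=[2.8843, 0.5105]  P^+=[0.1912 -0.0001; -0.0001 0.1652]

K[1,0] = 0.1185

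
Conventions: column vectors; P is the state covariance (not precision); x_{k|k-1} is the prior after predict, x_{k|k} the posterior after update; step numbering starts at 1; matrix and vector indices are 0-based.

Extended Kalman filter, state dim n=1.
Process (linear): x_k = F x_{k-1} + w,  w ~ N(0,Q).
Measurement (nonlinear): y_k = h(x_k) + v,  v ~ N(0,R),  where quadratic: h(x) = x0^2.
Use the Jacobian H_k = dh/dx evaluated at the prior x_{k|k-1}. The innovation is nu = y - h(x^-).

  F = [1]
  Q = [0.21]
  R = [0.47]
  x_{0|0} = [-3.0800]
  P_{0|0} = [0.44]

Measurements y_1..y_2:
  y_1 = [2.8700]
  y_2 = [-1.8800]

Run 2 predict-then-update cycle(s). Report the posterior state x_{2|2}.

x_post = [-0.7176]

step 1: x^-=[-3.0800]  P^-=[0.6500]  H_jac=[-6.1600]  S=[25.1346]  K=[-0.1593]  nu=[-6.6164]  x^+=[-2.0260]  P^+=[0.0122]
step 2: x^-=[-2.0260]  P^-=[0.2222]  H_jac=[-4.0520]  S=[4.1175]  K=[-0.2186]  nu=[-5.9847]  x^+=[-0.7176]  P^+=[0.0254]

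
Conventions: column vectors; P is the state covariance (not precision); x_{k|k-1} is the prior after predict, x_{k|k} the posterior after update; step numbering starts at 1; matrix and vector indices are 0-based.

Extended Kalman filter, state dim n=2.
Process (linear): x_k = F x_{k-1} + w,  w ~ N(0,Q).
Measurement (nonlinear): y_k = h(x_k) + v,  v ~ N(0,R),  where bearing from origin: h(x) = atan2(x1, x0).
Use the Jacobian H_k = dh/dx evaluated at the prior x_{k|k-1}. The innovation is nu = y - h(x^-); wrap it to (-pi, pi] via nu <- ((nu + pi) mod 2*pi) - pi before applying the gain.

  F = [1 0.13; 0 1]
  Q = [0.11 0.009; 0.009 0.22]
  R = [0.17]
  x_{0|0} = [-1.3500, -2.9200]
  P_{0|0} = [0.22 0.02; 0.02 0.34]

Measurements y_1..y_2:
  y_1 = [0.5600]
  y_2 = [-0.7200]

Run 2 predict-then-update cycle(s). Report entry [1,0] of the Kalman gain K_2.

step 1: x^-=[-1.7296, -2.9200]  P^-=[0.3409 0.0732; 0.0732 0.5600]  H_jac=[0.2535 -0.1502]  S=[0.1990]  K=[0.3792; -0.3294]  nu=[2.6656]  x^+=[-0.7189, -3.7980]  P^+=[0.3123 0.0980; 0.0980 0.5384]
step 2: x^-=[-1.2126, -3.7980]  P^-=[0.4569 0.1770; 0.1770 0.7584]  H_jac=[0.2389 -0.0763]  S=[0.1940]  K=[0.4930; -0.0802]  nu=[1.1598]  x^+=[-0.6408, -3.8910]  P^+=[0.4098 0.1847; 0.1847 0.7572]

K[1,0] = -0.0802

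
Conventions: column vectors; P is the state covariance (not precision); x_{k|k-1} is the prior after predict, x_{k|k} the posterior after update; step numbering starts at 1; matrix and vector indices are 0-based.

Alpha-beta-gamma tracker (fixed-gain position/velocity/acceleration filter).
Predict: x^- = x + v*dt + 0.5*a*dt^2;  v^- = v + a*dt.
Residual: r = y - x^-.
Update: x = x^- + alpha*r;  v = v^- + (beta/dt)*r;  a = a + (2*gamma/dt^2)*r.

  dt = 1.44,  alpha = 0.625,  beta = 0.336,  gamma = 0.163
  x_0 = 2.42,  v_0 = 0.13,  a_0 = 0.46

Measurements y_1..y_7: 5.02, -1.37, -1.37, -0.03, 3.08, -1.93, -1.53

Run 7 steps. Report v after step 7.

step 1: x_pred=3.0841  r=1.9359  x^+=4.2940  v^+=1.2441  a^+=0.7643
step 2: x_pred=6.8780  r=-8.2480  x^+=1.7230  v^+=0.4202  a^+=-0.5324
step 3: x_pred=1.7762  r=-3.1462  x^+=-0.1902  v^+=-1.0805  a^+=-1.0270
step 4: x_pred=-2.8109  r=2.7809  x^+=-1.0728  v^+=-1.9105  a^+=-0.5898
step 5: x_pred=-4.4354  r=7.5154  x^+=0.2617  v^+=-1.0062  a^+=0.5917
step 6: x_pred=-0.5737  r=-1.3563  x^+=-1.4214  v^+=-0.4706  a^+=0.3785
step 7: x_pred=-1.7066  r=0.1766  x^+=-1.5962  v^+=0.1157  a^+=0.4063

v_post = 0.1157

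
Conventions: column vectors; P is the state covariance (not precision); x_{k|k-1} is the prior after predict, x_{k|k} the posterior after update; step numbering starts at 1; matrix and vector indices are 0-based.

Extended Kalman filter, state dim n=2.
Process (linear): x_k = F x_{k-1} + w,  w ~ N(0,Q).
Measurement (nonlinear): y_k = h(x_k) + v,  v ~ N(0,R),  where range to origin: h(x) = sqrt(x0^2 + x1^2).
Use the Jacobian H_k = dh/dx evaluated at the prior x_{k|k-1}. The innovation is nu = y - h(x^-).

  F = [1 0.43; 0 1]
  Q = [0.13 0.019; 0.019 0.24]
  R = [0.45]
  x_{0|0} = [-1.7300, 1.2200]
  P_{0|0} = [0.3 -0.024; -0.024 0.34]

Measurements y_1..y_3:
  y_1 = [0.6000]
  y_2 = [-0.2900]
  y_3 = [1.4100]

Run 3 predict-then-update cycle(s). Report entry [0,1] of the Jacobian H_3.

H_jac[0,1] = 0.6976

step 1: x^-=[-1.2054, 1.2200]  P^-=[0.4722 0.1412; 0.1412 0.5800]  H_jac=[-0.7028 0.7114]  S=[0.8356]  K=[-0.2770; 0.3750]  nu=[-1.1150]  x^+=[-0.8965, 0.8019]  P^+=[0.4081 0.2280; 0.2280 0.4625]
step 2: x^-=[-0.5517, 0.8019]  P^-=[0.8197 0.4459; 0.4459 0.7025]  H_jac=[-0.5668 0.8238]  S=[0.7737]  K=[-0.1258; 0.4213]  nu=[-1.2633]  x^+=[-0.3928, 0.2696]  P^+=[0.8075 0.4869; 0.4869 0.5651]
step 3: x^-=[-0.2769, 0.2696]  P^-=[1.4607 0.7489; 0.7489 0.8051]  H_jac=[-0.7165 0.6976]  S=[0.8431]  K=[-0.6217; 0.0297]  nu=[1.0236]  x^+=[-0.9133, 0.3000]  P^+=[1.1348 0.7645; 0.7645 0.8044]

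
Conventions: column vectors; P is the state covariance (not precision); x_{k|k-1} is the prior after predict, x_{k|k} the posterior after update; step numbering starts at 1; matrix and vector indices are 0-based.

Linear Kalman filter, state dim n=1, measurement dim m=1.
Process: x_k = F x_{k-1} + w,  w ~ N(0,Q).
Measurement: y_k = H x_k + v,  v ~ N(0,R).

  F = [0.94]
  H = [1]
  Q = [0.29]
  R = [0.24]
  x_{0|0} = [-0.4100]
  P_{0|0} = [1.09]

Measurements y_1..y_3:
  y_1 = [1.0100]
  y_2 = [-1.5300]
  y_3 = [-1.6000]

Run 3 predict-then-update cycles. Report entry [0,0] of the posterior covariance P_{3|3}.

step 1: x^-=[-0.3854]  P^-=[1.2531]  S=[1.4931]  K=[0.8393]  nu=[1.3954]  x^+=[0.7857]  P^+=[0.2014]
step 2: x^-=[0.7386]  P^-=[0.4680]  S=[0.7080]  K=[0.6610]  nu=[-2.2686]  x^+=[-0.7610]  P^+=[0.1586]
step 3: x^-=[-0.7153]  P^-=[0.4302]  S=[0.6702]  K=[0.6419]  nu=[-0.8847]  x^+=[-1.2832]  P^+=[0.1541]

P_post[0,0] = 0.1541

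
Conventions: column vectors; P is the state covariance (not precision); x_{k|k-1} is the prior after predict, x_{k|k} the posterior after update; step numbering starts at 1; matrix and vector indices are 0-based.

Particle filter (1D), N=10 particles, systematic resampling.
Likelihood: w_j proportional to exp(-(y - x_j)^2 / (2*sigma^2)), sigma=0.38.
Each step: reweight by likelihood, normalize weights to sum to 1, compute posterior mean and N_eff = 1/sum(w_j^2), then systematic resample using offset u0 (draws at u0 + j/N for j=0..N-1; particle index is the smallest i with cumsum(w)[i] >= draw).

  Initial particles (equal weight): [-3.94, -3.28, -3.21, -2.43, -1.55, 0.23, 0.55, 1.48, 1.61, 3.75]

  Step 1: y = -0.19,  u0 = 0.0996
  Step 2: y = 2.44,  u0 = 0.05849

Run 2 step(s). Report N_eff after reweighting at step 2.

step 1: w=[0.0000, 0.0000, 0.0000, 0.0000, 0.0024, 0.7814, 0.2161, 0.0001, 0.0000, 0.0000]  mean=0.2951  Neff=1.5214  idx=[5, 5, 5, 5, 5, 5, 5, 6, 6, 6]
step 2: w=[0.0035, 0.0035, 0.0035, 0.0035, 0.0035, 0.0035, 0.0035, 0.3253, 0.3253, 0.3253]  mean=0.5422  Neff=3.1500  idx=[7, 7, 7, 8, 8, 8, 8, 9, 9, 9]

N_eff = 3.1500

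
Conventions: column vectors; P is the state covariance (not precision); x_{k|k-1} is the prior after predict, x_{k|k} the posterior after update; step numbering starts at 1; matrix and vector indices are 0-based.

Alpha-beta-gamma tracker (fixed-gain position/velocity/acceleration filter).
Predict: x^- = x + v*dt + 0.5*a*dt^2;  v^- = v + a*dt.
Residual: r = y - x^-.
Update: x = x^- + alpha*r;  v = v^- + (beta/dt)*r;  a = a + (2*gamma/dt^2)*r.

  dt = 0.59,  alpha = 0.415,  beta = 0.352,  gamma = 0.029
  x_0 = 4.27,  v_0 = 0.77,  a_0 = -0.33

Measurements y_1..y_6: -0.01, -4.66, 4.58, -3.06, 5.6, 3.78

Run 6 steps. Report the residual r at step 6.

resid = 1.8768

step 1: x_pred=4.6669  r=-4.6769  x^+=2.7260  v^+=-2.2150  a^+=-1.1093
step 2: x_pred=1.2261  r=-5.8861  x^+=-1.2166  v^+=-6.3811  a^+=-2.0900
step 3: x_pred=-5.3453  r=9.9253  x^+=-1.2263  v^+=-1.6927  a^+=-0.4362
step 4: x_pred=-2.3009  r=-0.7591  x^+=-2.6159  v^+=-2.4030  a^+=-0.5627
step 5: x_pred=-4.1316  r=9.7316  x^+=-0.0930  v^+=3.0710  a^+=1.0587
step 6: x_pred=1.9032  r=1.8768  x^+=2.6821  v^+=4.8154  a^+=1.3715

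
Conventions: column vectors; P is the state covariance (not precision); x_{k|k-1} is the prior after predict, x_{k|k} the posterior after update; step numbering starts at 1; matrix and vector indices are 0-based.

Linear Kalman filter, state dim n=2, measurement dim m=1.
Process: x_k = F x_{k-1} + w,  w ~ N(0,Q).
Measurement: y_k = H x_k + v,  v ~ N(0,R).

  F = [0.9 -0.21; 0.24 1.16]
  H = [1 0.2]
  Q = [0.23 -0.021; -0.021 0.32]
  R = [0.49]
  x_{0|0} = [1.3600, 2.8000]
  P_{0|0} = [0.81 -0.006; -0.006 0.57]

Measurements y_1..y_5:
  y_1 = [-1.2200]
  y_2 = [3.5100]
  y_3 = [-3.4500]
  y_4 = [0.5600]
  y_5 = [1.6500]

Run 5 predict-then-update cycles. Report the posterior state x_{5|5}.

step 1: x^-=[0.6360, 3.5744]  P^-=[0.9135 0.0091; 0.0091 1.1303]  S=[1.4524]  K=[0.6302; 0.1619]  nu=[-2.5709]  x^+=[-0.9843, 3.1581]  P^+=[0.3366 -0.1391; -0.1391 1.0922]
step 2: x^-=[-1.5490, 3.4271]  P^-=[0.6034 -0.3526; -0.3526 1.7316]  S=[1.0217]  K=[0.5216; -0.0061]  nu=[4.3736]  x^+=[0.7323, 3.4005]  P^+=[0.3254 -0.3493; -0.3493 1.7316]
step 3: x^-=[-0.0551, 4.1203]  P^-=[0.7020 -0.7196; -0.7196 2.4743]  S=[1.0031]  K=[0.5563; -0.2240]  nu=[-4.2190]  x^+=[-2.4023, 5.0655]  P^+=[0.3915 -0.5946; -0.5946 2.4239]
step 4: x^-=[-3.2258, 5.2994]  P^-=[0.8788 -1.1177; -1.1177 3.2732]  S=[1.0526]  K=[0.6225; -0.4399]  nu=[2.7259]  x^+=[-1.5290, 4.1003]  P^+=[0.4709 -0.8294; -0.8294 3.0695]
step 5: x^-=[-2.2371, 4.3894]  P^-=[1.0603 -1.4911; -1.4911 4.0156]  S=[1.1145]  K=[0.6838; -0.6173]  nu=[3.0093]  x^+=[-0.1794, 2.5317]  P^+=[0.5392 -1.0207; -1.0207 3.5908]

x_post = [-0.1794, 2.5317]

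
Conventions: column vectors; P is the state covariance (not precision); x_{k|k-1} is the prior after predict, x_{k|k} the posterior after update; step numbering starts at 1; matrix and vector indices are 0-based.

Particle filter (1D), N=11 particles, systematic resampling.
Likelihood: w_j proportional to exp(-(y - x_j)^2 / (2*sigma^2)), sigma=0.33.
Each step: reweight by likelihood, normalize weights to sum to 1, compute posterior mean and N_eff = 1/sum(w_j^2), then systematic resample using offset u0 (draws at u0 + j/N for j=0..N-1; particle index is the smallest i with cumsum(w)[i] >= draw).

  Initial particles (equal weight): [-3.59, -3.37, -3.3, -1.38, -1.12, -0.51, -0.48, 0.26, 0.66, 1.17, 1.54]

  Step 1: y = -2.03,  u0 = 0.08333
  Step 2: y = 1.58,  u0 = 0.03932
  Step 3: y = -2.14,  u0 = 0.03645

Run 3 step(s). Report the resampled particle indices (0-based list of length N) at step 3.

step 1: w=[0.0001, 0.0016, 0.0036, 0.8608, 0.1337, 0.0001, 0.0001, 0.0000, 0.0000, 0.0000, 0.0000]  mean=-1.3553  Neff=1.3179  idx=[3, 3, 3, 3, 3, 3, 3, 3, 3, 4, 4]
step 2: w=[0.0006, 0.0006, 0.0006, 0.0006, 0.0006, 0.0006, 0.0006, 0.0006, 0.0006, 0.4974, 0.4974]  mean=-1.1214  Neff=2.0210  idx=[9, 9, 9, 9, 9, 9, 10, 10, 10, 10, 10]
step 3: w=[0.0909, 0.0909, 0.0909, 0.0909, 0.0909, 0.0909, 0.0909, 0.0909, 0.0909, 0.0909, 0.0909]  mean=-1.1200  Neff=11.0000  idx=[0, 1, 2, 3, 4, 5, 6, 7, 8, 9, 10]

resampled_idx = [0, 1, 2, 3, 4, 5, 6, 7, 8, 9, 10]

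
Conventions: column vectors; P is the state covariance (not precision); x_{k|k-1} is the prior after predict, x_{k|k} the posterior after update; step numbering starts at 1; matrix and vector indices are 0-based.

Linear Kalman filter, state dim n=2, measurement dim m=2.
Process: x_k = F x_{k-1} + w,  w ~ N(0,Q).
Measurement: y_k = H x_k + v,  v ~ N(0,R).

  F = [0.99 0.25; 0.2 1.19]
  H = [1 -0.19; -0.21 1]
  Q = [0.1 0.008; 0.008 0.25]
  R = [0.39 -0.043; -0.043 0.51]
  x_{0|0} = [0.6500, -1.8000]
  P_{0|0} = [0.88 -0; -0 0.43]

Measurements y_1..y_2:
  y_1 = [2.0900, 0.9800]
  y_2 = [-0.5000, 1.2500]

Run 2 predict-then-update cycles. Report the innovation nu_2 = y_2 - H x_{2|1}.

innov = [-2.1205, 1.0707]

step 1: x^-=[0.1935, -2.0120]  P^-=[0.9894 0.3102; 0.3102 0.8941]  S=[1.2938 -0.0981; -0.0981 1.3175]  K=[0.7292 0.1320; 0.1570 0.6409]  nu=[1.5142, 3.0326]  x^+=[1.6980, 0.1694]  P^+=[0.2974 0.0984; 0.0984 0.3408]
step 2: x^-=[1.7234, 0.5412]  P^-=[0.4615 0.2892; 0.2892 0.7913]  S=[0.7702 0.0104; 0.0104 1.2002]  K=[0.5258 0.1556; 0.1720 0.6072]  nu=[-2.1205, 1.0707]  x^+=[0.7751, 0.8266]  P^+=[0.2178 0.1025; 0.1025 0.3238]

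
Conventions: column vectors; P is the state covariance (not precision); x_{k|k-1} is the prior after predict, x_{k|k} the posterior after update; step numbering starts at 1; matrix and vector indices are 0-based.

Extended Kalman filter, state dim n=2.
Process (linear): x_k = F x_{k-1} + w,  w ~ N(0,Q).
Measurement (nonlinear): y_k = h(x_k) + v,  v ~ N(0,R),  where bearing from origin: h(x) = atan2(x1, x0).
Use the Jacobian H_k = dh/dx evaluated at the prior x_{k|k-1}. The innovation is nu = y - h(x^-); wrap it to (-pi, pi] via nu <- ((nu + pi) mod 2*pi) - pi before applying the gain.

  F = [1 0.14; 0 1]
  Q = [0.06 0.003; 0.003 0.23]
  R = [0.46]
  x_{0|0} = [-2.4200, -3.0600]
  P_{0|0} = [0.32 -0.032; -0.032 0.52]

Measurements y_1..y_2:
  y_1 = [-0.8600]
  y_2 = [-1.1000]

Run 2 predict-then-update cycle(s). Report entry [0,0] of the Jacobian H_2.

H_jac[0,0] = 0.1584

step 1: x^-=[-2.8484, -3.0600]  P^-=[0.3812 0.0438; 0.0438 0.7500]  H_jac=[0.1751 -0.1630]  S=[0.4891]  K=[0.1219; -0.2342]  nu=[1.4604]  x^+=[-2.6704, -3.4021]  P^+=[0.3740 0.0578; 0.0578 0.7232]
step 2: x^-=[-3.1467, -3.4021]  P^-=[0.4643 0.1620; 0.1620 0.9532]  H_jac=[0.1584 -0.1465]  S=[0.4846]  K=[0.1028; -0.2352]  nu=[1.2172]  x^+=[-3.0216, -3.6884]  P^+=[0.4592 0.1737; 0.1737 0.9263]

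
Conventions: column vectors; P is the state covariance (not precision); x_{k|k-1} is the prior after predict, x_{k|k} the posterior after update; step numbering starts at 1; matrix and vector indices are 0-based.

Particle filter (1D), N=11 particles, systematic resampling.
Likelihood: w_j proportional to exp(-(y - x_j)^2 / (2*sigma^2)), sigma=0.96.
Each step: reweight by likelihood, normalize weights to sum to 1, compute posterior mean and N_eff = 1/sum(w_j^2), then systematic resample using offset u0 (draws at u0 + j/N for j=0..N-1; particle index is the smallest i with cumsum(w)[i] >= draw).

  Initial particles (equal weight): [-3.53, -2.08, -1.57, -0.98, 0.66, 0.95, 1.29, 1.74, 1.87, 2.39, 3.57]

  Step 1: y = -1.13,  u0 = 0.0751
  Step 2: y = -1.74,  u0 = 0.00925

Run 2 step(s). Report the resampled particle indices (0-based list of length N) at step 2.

step 1: w=[0.0153, 0.2129, 0.3128, 0.3432, 0.0611, 0.0332, 0.0145, 0.0040, 0.0026, 0.0004, 0.0000]  mean=-1.2207  Neff=3.7557  idx=[1, 1, 2, 2, 2, 2, 3, 3, 3, 4, 6]
step 2: w=[0.1165, 0.1165, 0.1221, 0.1221, 0.1221, 0.1221, 0.0907, 0.0907, 0.0907, 0.0055, 0.0009]  mean=-1.5137  Neff=8.9657  idx=[0, 0, 1, 2, 3, 3, 4, 5, 6, 7, 8]

resampled_idx = [0, 0, 1, 2, 3, 3, 4, 5, 6, 7, 8]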